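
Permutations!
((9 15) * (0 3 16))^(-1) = (0 16 3)(9 15) = [16, 1, 2, 0, 4, 5, 6, 7, 8, 15, 10, 11, 12, 13, 14, 9, 3]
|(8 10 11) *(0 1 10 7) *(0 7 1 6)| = 4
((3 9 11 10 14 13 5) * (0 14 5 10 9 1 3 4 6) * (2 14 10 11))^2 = (0 5 6 10 4)(2 13 9 14 11) = [5, 1, 13, 3, 0, 6, 10, 7, 8, 14, 4, 2, 12, 9, 11]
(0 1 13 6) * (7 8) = [1, 13, 2, 3, 4, 5, 0, 8, 7, 9, 10, 11, 12, 6] = (0 1 13 6)(7 8)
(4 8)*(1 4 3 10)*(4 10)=(1 10)(3 4 8)=[0, 10, 2, 4, 8, 5, 6, 7, 3, 9, 1]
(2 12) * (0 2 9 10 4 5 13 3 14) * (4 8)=(0 2 12 9 10 8 4 5 13 3 14)=[2, 1, 12, 14, 5, 13, 6, 7, 4, 10, 8, 11, 9, 3, 0]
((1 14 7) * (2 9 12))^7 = [0, 14, 9, 3, 4, 5, 6, 1, 8, 12, 10, 11, 2, 13, 7] = (1 14 7)(2 9 12)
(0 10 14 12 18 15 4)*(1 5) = (0 10 14 12 18 15 4)(1 5) = [10, 5, 2, 3, 0, 1, 6, 7, 8, 9, 14, 11, 18, 13, 12, 4, 16, 17, 15]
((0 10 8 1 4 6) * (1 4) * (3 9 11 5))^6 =(0 10 8 4 6)(3 11)(5 9) =[10, 1, 2, 11, 6, 9, 0, 7, 4, 5, 8, 3]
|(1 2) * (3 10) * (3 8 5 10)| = 6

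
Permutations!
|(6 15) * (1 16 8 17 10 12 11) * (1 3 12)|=30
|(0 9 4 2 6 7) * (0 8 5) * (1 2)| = 9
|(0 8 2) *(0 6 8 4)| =|(0 4)(2 6 8)| =6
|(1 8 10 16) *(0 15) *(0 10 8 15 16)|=5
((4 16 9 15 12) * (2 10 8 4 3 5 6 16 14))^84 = (16)(2 14 4 8 10) = [0, 1, 14, 3, 8, 5, 6, 7, 10, 9, 2, 11, 12, 13, 4, 15, 16]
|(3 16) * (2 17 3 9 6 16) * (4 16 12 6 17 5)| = |(2 5 4 16 9 17 3)(6 12)| = 14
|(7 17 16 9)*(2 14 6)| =|(2 14 6)(7 17 16 9)| =12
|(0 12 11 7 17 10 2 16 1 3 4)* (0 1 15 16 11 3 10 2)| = 12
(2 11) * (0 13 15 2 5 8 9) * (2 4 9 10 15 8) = (0 13 8 10 15 4 9)(2 11 5) = [13, 1, 11, 3, 9, 2, 6, 7, 10, 0, 15, 5, 12, 8, 14, 4]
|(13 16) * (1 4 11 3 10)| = |(1 4 11 3 10)(13 16)| = 10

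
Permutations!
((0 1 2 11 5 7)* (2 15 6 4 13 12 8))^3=[6, 4, 7, 3, 8, 1, 12, 15, 5, 9, 10, 0, 11, 2, 14, 13]=(0 6 12 11)(1 4 8 5)(2 7 15 13)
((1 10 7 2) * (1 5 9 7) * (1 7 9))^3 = [0, 2, 10, 3, 4, 7, 6, 1, 8, 9, 5] = (1 2 10 5 7)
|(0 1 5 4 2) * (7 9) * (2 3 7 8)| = |(0 1 5 4 3 7 9 8 2)| = 9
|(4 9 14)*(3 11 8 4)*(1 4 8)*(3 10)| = |(1 4 9 14 10 3 11)| = 7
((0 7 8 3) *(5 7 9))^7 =(0 9 5 7 8 3) =[9, 1, 2, 0, 4, 7, 6, 8, 3, 5]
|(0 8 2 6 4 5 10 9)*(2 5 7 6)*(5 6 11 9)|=|(0 8 6 4 7 11 9)(5 10)|=14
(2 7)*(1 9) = (1 9)(2 7) = [0, 9, 7, 3, 4, 5, 6, 2, 8, 1]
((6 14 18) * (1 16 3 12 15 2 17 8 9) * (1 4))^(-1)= [0, 4, 15, 16, 9, 5, 18, 7, 17, 8, 10, 11, 3, 13, 6, 12, 1, 2, 14]= (1 4 9 8 17 2 15 12 3 16)(6 18 14)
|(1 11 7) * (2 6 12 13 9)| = 15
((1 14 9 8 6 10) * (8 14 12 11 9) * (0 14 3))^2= [8, 11, 2, 14, 4, 5, 1, 7, 10, 0, 12, 3, 9, 13, 6]= (0 8 10 12 9)(1 11 3 14 6)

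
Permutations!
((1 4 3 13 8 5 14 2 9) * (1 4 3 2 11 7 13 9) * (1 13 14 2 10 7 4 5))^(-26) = (1 9 2 8 3 5 13)(4 11 14 7 10) = [0, 9, 8, 5, 11, 13, 6, 10, 3, 2, 4, 14, 12, 1, 7]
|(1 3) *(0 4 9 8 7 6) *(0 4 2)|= |(0 2)(1 3)(4 9 8 7 6)|= 10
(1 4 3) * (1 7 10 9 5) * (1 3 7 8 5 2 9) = [0, 4, 9, 8, 7, 3, 6, 10, 5, 2, 1] = (1 4 7 10)(2 9)(3 8 5)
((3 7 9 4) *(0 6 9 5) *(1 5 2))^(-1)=(0 5 1 2 7 3 4 9 6)=[5, 2, 7, 4, 9, 1, 0, 3, 8, 6]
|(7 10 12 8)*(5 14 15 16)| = 4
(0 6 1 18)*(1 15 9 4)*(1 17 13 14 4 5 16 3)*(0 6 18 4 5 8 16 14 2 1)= (0 18 6 15 9 8 16 3)(1 4 17 13 2)(5 14)= [18, 4, 1, 0, 17, 14, 15, 7, 16, 8, 10, 11, 12, 2, 5, 9, 3, 13, 6]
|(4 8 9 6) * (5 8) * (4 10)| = |(4 5 8 9 6 10)| = 6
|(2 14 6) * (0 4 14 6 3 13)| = 10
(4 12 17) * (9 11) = (4 12 17)(9 11) = [0, 1, 2, 3, 12, 5, 6, 7, 8, 11, 10, 9, 17, 13, 14, 15, 16, 4]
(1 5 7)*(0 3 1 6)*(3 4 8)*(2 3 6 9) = (0 4 8 6)(1 5 7 9 2 3) = [4, 5, 3, 1, 8, 7, 0, 9, 6, 2]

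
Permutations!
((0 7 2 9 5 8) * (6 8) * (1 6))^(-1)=(0 8 6 1 5 9 2 7)=[8, 5, 7, 3, 4, 9, 1, 0, 6, 2]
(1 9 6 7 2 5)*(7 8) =(1 9 6 8 7 2 5) =[0, 9, 5, 3, 4, 1, 8, 2, 7, 6]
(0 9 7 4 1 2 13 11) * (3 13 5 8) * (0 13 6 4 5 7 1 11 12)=(0 9 1 2 7 5 8 3 6 4 11 13 12)=[9, 2, 7, 6, 11, 8, 4, 5, 3, 1, 10, 13, 0, 12]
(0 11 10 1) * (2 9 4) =(0 11 10 1)(2 9 4) =[11, 0, 9, 3, 2, 5, 6, 7, 8, 4, 1, 10]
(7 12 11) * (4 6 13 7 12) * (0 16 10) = (0 16 10)(4 6 13 7)(11 12) = [16, 1, 2, 3, 6, 5, 13, 4, 8, 9, 0, 12, 11, 7, 14, 15, 10]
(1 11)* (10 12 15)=(1 11)(10 12 15)=[0, 11, 2, 3, 4, 5, 6, 7, 8, 9, 12, 1, 15, 13, 14, 10]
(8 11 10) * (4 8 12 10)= (4 8 11)(10 12)= [0, 1, 2, 3, 8, 5, 6, 7, 11, 9, 12, 4, 10]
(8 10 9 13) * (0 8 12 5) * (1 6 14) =(0 8 10 9 13 12 5)(1 6 14) =[8, 6, 2, 3, 4, 0, 14, 7, 10, 13, 9, 11, 5, 12, 1]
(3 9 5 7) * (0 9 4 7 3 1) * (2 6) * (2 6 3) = (0 9 5 2 3 4 7 1) = [9, 0, 3, 4, 7, 2, 6, 1, 8, 5]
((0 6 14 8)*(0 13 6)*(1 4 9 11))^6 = (1 9)(4 11)(6 8)(13 14) = [0, 9, 2, 3, 11, 5, 8, 7, 6, 1, 10, 4, 12, 14, 13]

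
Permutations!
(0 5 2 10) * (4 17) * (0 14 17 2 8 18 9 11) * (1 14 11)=[5, 14, 10, 3, 2, 8, 6, 7, 18, 1, 11, 0, 12, 13, 17, 15, 16, 4, 9]=(0 5 8 18 9 1 14 17 4 2 10 11)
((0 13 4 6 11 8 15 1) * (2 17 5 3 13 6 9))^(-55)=(0 1 15 8 11 6)(2 17 5 3 13 4 9)=[1, 15, 17, 13, 9, 3, 0, 7, 11, 2, 10, 6, 12, 4, 14, 8, 16, 5]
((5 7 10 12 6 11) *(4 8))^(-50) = (5 6 10)(7 11 12) = [0, 1, 2, 3, 4, 6, 10, 11, 8, 9, 5, 12, 7]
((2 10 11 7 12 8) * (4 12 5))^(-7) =(2 10 11 7 5 4 12 8) =[0, 1, 10, 3, 12, 4, 6, 5, 2, 9, 11, 7, 8]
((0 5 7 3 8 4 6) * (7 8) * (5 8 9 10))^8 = [0, 1, 2, 3, 4, 10, 6, 7, 8, 5, 9] = (5 10 9)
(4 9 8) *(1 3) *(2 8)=(1 3)(2 8 4 9)=[0, 3, 8, 1, 9, 5, 6, 7, 4, 2]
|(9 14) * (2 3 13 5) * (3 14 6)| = |(2 14 9 6 3 13 5)| = 7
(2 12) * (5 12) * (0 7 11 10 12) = (0 7 11 10 12 2 5) = [7, 1, 5, 3, 4, 0, 6, 11, 8, 9, 12, 10, 2]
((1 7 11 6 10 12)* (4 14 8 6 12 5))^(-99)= (1 7 11 12)(4 6)(5 8)(10 14)= [0, 7, 2, 3, 6, 8, 4, 11, 5, 9, 14, 12, 1, 13, 10]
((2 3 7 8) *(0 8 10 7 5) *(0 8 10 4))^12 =(10) =[0, 1, 2, 3, 4, 5, 6, 7, 8, 9, 10]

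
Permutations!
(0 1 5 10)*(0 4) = [1, 5, 2, 3, 0, 10, 6, 7, 8, 9, 4] = (0 1 5 10 4)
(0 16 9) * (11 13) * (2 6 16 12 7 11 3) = [12, 1, 6, 2, 4, 5, 16, 11, 8, 0, 10, 13, 7, 3, 14, 15, 9] = (0 12 7 11 13 3 2 6 16 9)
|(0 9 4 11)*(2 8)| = 4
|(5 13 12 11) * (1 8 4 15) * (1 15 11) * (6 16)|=|(1 8 4 11 5 13 12)(6 16)|=14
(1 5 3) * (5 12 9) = (1 12 9 5 3) = [0, 12, 2, 1, 4, 3, 6, 7, 8, 5, 10, 11, 9]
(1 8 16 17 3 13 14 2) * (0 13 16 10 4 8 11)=(0 13 14 2 1 11)(3 16 17)(4 8 10)=[13, 11, 1, 16, 8, 5, 6, 7, 10, 9, 4, 0, 12, 14, 2, 15, 17, 3]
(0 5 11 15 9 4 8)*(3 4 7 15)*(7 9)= (0 5 11 3 4 8)(7 15)= [5, 1, 2, 4, 8, 11, 6, 15, 0, 9, 10, 3, 12, 13, 14, 7]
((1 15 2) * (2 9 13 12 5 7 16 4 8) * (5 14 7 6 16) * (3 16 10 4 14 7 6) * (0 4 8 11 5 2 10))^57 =(0 4 11 5 3 16 14 6)(1 15 9 13 12 7 2)(8 10) =[4, 15, 1, 16, 11, 3, 0, 2, 10, 13, 8, 5, 7, 12, 6, 9, 14]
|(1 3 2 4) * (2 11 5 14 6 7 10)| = |(1 3 11 5 14 6 7 10 2 4)| = 10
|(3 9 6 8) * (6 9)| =3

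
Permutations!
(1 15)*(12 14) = (1 15)(12 14) = [0, 15, 2, 3, 4, 5, 6, 7, 8, 9, 10, 11, 14, 13, 12, 1]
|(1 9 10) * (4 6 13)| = |(1 9 10)(4 6 13)| = 3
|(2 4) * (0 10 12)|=6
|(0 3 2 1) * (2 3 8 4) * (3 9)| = 10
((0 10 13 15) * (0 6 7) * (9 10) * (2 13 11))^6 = (0 15 11)(2 9 6)(7 13 10) = [15, 1, 9, 3, 4, 5, 2, 13, 8, 6, 7, 0, 12, 10, 14, 11]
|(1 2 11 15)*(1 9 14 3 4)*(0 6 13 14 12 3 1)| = 12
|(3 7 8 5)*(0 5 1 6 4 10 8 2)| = |(0 5 3 7 2)(1 6 4 10 8)| = 5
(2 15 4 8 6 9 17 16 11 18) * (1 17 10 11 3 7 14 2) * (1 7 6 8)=[0, 17, 15, 6, 1, 5, 9, 14, 8, 10, 11, 18, 12, 13, 2, 4, 3, 16, 7]=(1 17 16 3 6 9 10 11 18 7 14 2 15 4)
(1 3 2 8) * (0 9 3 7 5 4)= (0 9 3 2 8 1 7 5 4)= [9, 7, 8, 2, 0, 4, 6, 5, 1, 3]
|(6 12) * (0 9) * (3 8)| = |(0 9)(3 8)(6 12)| = 2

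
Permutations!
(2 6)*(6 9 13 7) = (2 9 13 7 6) = [0, 1, 9, 3, 4, 5, 2, 6, 8, 13, 10, 11, 12, 7]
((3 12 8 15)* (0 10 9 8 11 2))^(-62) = (0 10 9 8 15 3 12 11 2) = [10, 1, 0, 12, 4, 5, 6, 7, 15, 8, 9, 2, 11, 13, 14, 3]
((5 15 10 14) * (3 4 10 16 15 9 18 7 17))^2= (3 10 5 18 17 4 14 9 7)= [0, 1, 2, 10, 14, 18, 6, 3, 8, 7, 5, 11, 12, 13, 9, 15, 16, 4, 17]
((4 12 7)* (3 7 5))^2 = (3 4 5 7 12) = [0, 1, 2, 4, 5, 7, 6, 12, 8, 9, 10, 11, 3]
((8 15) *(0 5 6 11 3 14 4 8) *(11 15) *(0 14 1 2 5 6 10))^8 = (0 1 4)(2 8 6)(3 14 10)(5 11 15) = [1, 4, 8, 14, 0, 11, 2, 7, 6, 9, 3, 15, 12, 13, 10, 5]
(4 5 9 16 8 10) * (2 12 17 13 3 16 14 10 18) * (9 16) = (2 12 17 13 3 9 14 10 4 5 16 8 18) = [0, 1, 12, 9, 5, 16, 6, 7, 18, 14, 4, 11, 17, 3, 10, 15, 8, 13, 2]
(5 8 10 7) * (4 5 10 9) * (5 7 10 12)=(4 7 12 5 8 9)=[0, 1, 2, 3, 7, 8, 6, 12, 9, 4, 10, 11, 5]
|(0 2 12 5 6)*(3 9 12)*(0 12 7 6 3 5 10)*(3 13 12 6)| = 6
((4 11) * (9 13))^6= (13)= [0, 1, 2, 3, 4, 5, 6, 7, 8, 9, 10, 11, 12, 13]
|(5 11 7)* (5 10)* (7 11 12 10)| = 3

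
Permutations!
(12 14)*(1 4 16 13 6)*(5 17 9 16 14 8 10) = [0, 4, 2, 3, 14, 17, 1, 7, 10, 16, 5, 11, 8, 6, 12, 15, 13, 9] = (1 4 14 12 8 10 5 17 9 16 13 6)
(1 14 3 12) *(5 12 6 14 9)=(1 9 5 12)(3 6 14)=[0, 9, 2, 6, 4, 12, 14, 7, 8, 5, 10, 11, 1, 13, 3]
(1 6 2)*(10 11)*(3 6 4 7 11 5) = (1 4 7 11 10 5 3 6 2) = [0, 4, 1, 6, 7, 3, 2, 11, 8, 9, 5, 10]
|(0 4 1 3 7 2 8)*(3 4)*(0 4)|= 7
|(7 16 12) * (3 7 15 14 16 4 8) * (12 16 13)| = 4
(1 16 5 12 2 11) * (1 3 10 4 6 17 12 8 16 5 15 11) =[0, 5, 1, 10, 6, 8, 17, 7, 16, 9, 4, 3, 2, 13, 14, 11, 15, 12] =(1 5 8 16 15 11 3 10 4 6 17 12 2)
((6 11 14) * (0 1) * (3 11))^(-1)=(0 1)(3 6 14 11)=[1, 0, 2, 6, 4, 5, 14, 7, 8, 9, 10, 3, 12, 13, 11]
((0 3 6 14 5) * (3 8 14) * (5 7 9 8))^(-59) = (0 5)(3 6)(7 9 8 14) = [5, 1, 2, 6, 4, 0, 3, 9, 14, 8, 10, 11, 12, 13, 7]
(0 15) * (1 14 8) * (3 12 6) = (0 15)(1 14 8)(3 12 6) = [15, 14, 2, 12, 4, 5, 3, 7, 1, 9, 10, 11, 6, 13, 8, 0]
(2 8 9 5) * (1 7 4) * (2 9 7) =[0, 2, 8, 3, 1, 9, 6, 4, 7, 5] =(1 2 8 7 4)(5 9)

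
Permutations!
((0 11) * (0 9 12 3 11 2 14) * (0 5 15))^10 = (15)(3 9)(11 12) = [0, 1, 2, 9, 4, 5, 6, 7, 8, 3, 10, 12, 11, 13, 14, 15]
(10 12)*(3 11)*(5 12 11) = (3 5 12 10 11) = [0, 1, 2, 5, 4, 12, 6, 7, 8, 9, 11, 3, 10]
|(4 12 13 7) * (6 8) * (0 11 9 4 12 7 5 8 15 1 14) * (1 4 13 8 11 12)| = |(0 12 8 6 15 4 7 1 14)(5 11 9 13)| = 36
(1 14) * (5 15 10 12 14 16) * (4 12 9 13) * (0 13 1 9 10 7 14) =(0 13 4 12)(1 16 5 15 7 14 9) =[13, 16, 2, 3, 12, 15, 6, 14, 8, 1, 10, 11, 0, 4, 9, 7, 5]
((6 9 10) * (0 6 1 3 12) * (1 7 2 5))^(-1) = (0 12 3 1 5 2 7 10 9 6) = [12, 5, 7, 1, 4, 2, 0, 10, 8, 6, 9, 11, 3]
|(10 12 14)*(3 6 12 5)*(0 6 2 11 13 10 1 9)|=6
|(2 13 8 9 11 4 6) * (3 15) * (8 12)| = |(2 13 12 8 9 11 4 6)(3 15)| = 8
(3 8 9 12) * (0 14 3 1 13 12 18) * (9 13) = (0 14 3 8 13 12 1 9 18) = [14, 9, 2, 8, 4, 5, 6, 7, 13, 18, 10, 11, 1, 12, 3, 15, 16, 17, 0]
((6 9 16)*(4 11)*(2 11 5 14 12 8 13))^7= (2 13 8 12 14 5 4 11)(6 9 16)= [0, 1, 13, 3, 11, 4, 9, 7, 12, 16, 10, 2, 14, 8, 5, 15, 6]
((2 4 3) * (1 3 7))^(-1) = (1 7 4 2 3) = [0, 7, 3, 1, 2, 5, 6, 4]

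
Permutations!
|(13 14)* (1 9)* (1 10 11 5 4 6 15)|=8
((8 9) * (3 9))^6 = (9) = [0, 1, 2, 3, 4, 5, 6, 7, 8, 9]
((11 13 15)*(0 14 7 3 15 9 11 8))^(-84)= [0, 1, 2, 3, 4, 5, 6, 7, 8, 9, 10, 11, 12, 13, 14, 15]= (15)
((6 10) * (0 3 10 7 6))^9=(10)(6 7)=[0, 1, 2, 3, 4, 5, 7, 6, 8, 9, 10]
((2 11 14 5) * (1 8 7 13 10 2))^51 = (1 11 13)(2 7 5)(8 14 10) = [0, 11, 7, 3, 4, 2, 6, 5, 14, 9, 8, 13, 12, 1, 10]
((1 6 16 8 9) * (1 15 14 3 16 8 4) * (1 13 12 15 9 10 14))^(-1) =(1 15 12 13 4 16 3 14 10 8 6) =[0, 15, 2, 14, 16, 5, 1, 7, 6, 9, 8, 11, 13, 4, 10, 12, 3]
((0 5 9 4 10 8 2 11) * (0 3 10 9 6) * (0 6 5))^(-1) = (2 8 10 3 11)(4 9) = [0, 1, 8, 11, 9, 5, 6, 7, 10, 4, 3, 2]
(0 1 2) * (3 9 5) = [1, 2, 0, 9, 4, 3, 6, 7, 8, 5] = (0 1 2)(3 9 5)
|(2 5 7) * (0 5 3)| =|(0 5 7 2 3)| =5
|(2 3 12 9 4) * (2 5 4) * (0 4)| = 12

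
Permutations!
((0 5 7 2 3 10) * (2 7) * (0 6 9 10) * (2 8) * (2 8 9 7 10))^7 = (0 9 3 5 2)(6 7 10) = [9, 1, 0, 5, 4, 2, 7, 10, 8, 3, 6]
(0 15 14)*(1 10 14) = (0 15 1 10 14) = [15, 10, 2, 3, 4, 5, 6, 7, 8, 9, 14, 11, 12, 13, 0, 1]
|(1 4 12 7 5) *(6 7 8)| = |(1 4 12 8 6 7 5)| = 7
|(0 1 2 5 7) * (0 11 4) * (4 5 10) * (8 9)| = 30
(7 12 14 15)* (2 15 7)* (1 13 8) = (1 13 8)(2 15)(7 12 14) = [0, 13, 15, 3, 4, 5, 6, 12, 1, 9, 10, 11, 14, 8, 7, 2]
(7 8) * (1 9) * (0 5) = (0 5)(1 9)(7 8) = [5, 9, 2, 3, 4, 0, 6, 8, 7, 1]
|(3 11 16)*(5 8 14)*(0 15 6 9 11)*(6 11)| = |(0 15 11 16 3)(5 8 14)(6 9)| = 30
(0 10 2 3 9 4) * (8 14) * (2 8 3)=(0 10 8 14 3 9 4)=[10, 1, 2, 9, 0, 5, 6, 7, 14, 4, 8, 11, 12, 13, 3]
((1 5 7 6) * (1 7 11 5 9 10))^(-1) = [0, 10, 2, 3, 4, 11, 7, 6, 8, 1, 9, 5] = (1 10 9)(5 11)(6 7)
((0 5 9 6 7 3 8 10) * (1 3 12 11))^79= [9, 8, 2, 10, 4, 6, 12, 11, 0, 7, 5, 3, 1]= (0 9 7 11 3 10 5 6 12 1 8)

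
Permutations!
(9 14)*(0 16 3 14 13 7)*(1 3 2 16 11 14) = (0 11 14 9 13 7)(1 3)(2 16) = [11, 3, 16, 1, 4, 5, 6, 0, 8, 13, 10, 14, 12, 7, 9, 15, 2]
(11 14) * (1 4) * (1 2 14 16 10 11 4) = (2 14 4)(10 11 16) = [0, 1, 14, 3, 2, 5, 6, 7, 8, 9, 11, 16, 12, 13, 4, 15, 10]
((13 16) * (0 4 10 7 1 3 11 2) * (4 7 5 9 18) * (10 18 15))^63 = (0 3)(1 2)(4 18)(5 10 15 9)(7 11)(13 16) = [3, 2, 1, 0, 18, 10, 6, 11, 8, 5, 15, 7, 12, 16, 14, 9, 13, 17, 4]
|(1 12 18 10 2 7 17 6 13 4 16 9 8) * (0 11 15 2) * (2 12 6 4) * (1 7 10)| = 30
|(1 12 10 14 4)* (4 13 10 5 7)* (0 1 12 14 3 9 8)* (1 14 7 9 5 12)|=|(0 14 13 10 3 5 9 8)(1 7 4)|=24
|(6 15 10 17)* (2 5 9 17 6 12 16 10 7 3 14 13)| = |(2 5 9 17 12 16 10 6 15 7 3 14 13)| = 13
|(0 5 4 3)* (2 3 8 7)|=7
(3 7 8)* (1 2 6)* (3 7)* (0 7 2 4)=(0 7 8 2 6 1 4)=[7, 4, 6, 3, 0, 5, 1, 8, 2]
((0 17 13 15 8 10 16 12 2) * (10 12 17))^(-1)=[2, 1, 12, 3, 4, 5, 6, 7, 15, 9, 0, 11, 8, 17, 14, 13, 10, 16]=(0 2 12 8 15 13 17 16 10)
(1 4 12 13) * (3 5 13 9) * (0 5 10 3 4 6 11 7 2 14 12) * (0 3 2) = [5, 6, 14, 10, 3, 13, 11, 0, 8, 4, 2, 7, 9, 1, 12] = (0 5 13 1 6 11 7)(2 14 12 9 4 3 10)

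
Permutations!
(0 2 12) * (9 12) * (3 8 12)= [2, 1, 9, 8, 4, 5, 6, 7, 12, 3, 10, 11, 0]= (0 2 9 3 8 12)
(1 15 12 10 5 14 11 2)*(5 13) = (1 15 12 10 13 5 14 11 2) = [0, 15, 1, 3, 4, 14, 6, 7, 8, 9, 13, 2, 10, 5, 11, 12]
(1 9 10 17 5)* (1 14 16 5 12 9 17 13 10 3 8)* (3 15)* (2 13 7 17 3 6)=(1 3 8)(2 13 10 7 17 12 9 15 6)(5 14 16)=[0, 3, 13, 8, 4, 14, 2, 17, 1, 15, 7, 11, 9, 10, 16, 6, 5, 12]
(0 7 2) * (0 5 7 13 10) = (0 13 10)(2 5 7) = [13, 1, 5, 3, 4, 7, 6, 2, 8, 9, 0, 11, 12, 10]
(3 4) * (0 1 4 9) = [1, 4, 2, 9, 3, 5, 6, 7, 8, 0] = (0 1 4 3 9)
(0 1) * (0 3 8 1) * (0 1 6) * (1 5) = (0 5 1 3 8 6) = [5, 3, 2, 8, 4, 1, 0, 7, 6]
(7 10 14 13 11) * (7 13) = (7 10 14)(11 13) = [0, 1, 2, 3, 4, 5, 6, 10, 8, 9, 14, 13, 12, 11, 7]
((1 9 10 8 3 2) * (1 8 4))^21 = (1 9 10 4) = [0, 9, 2, 3, 1, 5, 6, 7, 8, 10, 4]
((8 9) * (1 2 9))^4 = (9) = [0, 1, 2, 3, 4, 5, 6, 7, 8, 9]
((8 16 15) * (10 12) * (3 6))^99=[0, 1, 2, 6, 4, 5, 3, 7, 8, 9, 12, 11, 10, 13, 14, 15, 16]=(16)(3 6)(10 12)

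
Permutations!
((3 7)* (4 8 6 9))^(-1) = (3 7)(4 9 6 8) = [0, 1, 2, 7, 9, 5, 8, 3, 4, 6]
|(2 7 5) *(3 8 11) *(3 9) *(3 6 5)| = |(2 7 3 8 11 9 6 5)| = 8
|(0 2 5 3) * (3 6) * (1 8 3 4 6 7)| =|(0 2 5 7 1 8 3)(4 6)| =14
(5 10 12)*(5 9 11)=(5 10 12 9 11)=[0, 1, 2, 3, 4, 10, 6, 7, 8, 11, 12, 5, 9]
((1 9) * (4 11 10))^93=(11)(1 9)=[0, 9, 2, 3, 4, 5, 6, 7, 8, 1, 10, 11]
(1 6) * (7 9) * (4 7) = (1 6)(4 7 9) = [0, 6, 2, 3, 7, 5, 1, 9, 8, 4]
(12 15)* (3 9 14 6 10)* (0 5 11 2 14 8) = (0 5 11 2 14 6 10 3 9 8)(12 15) = [5, 1, 14, 9, 4, 11, 10, 7, 0, 8, 3, 2, 15, 13, 6, 12]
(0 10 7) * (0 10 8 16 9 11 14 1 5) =(0 8 16 9 11 14 1 5)(7 10) =[8, 5, 2, 3, 4, 0, 6, 10, 16, 11, 7, 14, 12, 13, 1, 15, 9]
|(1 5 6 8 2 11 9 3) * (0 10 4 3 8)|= 28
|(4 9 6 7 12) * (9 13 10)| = 7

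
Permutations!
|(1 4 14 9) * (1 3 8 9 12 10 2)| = |(1 4 14 12 10 2)(3 8 9)| = 6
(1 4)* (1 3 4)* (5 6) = [0, 1, 2, 4, 3, 6, 5] = (3 4)(5 6)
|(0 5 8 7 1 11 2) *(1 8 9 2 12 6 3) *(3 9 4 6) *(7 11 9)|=12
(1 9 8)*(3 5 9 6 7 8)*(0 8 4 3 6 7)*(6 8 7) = (0 7 4 3 5 9 8 1 6) = [7, 6, 2, 5, 3, 9, 0, 4, 1, 8]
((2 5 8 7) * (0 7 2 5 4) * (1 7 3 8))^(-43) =(0 8 4 3 2)(1 5 7) =[8, 5, 0, 2, 3, 7, 6, 1, 4]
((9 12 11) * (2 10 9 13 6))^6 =(2 6 13 11 12 9 10) =[0, 1, 6, 3, 4, 5, 13, 7, 8, 10, 2, 12, 9, 11]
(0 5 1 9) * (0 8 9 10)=[5, 10, 2, 3, 4, 1, 6, 7, 9, 8, 0]=(0 5 1 10)(8 9)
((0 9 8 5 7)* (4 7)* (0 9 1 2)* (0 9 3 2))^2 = (2 8 4 3 9 5 7) = [0, 1, 8, 9, 3, 7, 6, 2, 4, 5]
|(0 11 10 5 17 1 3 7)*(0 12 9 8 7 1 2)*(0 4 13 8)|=12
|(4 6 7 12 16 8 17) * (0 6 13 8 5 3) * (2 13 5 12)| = 10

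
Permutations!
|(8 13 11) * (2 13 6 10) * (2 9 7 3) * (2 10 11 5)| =|(2 13 5)(3 10 9 7)(6 11 8)| =12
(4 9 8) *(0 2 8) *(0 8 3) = (0 2 3)(4 9 8) = [2, 1, 3, 0, 9, 5, 6, 7, 4, 8]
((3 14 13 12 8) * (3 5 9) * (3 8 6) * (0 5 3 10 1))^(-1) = (0 1 10 6 12 13 14 3 8 9 5) = [1, 10, 2, 8, 4, 0, 12, 7, 9, 5, 6, 11, 13, 14, 3]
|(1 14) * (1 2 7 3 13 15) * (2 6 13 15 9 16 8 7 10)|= |(1 14 6 13 9 16 8 7 3 15)(2 10)|= 10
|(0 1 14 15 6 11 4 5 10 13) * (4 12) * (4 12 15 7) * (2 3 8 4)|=|(0 1 14 7 2 3 8 4 5 10 13)(6 11 15)|=33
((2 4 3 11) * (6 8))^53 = (2 4 3 11)(6 8) = [0, 1, 4, 11, 3, 5, 8, 7, 6, 9, 10, 2]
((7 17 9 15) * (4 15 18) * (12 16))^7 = (4 15 7 17 9 18)(12 16) = [0, 1, 2, 3, 15, 5, 6, 17, 8, 18, 10, 11, 16, 13, 14, 7, 12, 9, 4]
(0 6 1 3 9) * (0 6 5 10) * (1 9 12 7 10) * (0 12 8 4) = [5, 3, 2, 8, 0, 1, 9, 10, 4, 6, 12, 11, 7] = (0 5 1 3 8 4)(6 9)(7 10 12)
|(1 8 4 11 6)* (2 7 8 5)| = |(1 5 2 7 8 4 11 6)| = 8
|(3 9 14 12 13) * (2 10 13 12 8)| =7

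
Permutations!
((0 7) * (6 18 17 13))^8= [0, 1, 2, 3, 4, 5, 6, 7, 8, 9, 10, 11, 12, 13, 14, 15, 16, 17, 18]= (18)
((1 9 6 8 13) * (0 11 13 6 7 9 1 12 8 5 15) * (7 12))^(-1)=(0 15 5 6 8 12 9 7 13 11)=[15, 1, 2, 3, 4, 6, 8, 13, 12, 7, 10, 0, 9, 11, 14, 5]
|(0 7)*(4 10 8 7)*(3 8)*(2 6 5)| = |(0 4 10 3 8 7)(2 6 5)| = 6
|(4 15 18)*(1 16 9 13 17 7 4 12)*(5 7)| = 11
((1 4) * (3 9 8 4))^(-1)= (1 4 8 9 3)= [0, 4, 2, 1, 8, 5, 6, 7, 9, 3]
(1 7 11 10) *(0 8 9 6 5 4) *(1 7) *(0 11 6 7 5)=(0 8 9 7 6)(4 11 10 5)=[8, 1, 2, 3, 11, 4, 0, 6, 9, 7, 5, 10]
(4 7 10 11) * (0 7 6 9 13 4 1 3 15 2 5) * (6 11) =(0 7 10 6 9 13 4 11 1 3 15 2 5) =[7, 3, 5, 15, 11, 0, 9, 10, 8, 13, 6, 1, 12, 4, 14, 2]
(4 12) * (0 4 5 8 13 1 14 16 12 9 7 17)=(0 4 9 7 17)(1 14 16 12 5 8 13)=[4, 14, 2, 3, 9, 8, 6, 17, 13, 7, 10, 11, 5, 1, 16, 15, 12, 0]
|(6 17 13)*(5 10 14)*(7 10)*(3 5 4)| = |(3 5 7 10 14 4)(6 17 13)| = 6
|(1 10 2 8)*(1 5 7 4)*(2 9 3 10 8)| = 15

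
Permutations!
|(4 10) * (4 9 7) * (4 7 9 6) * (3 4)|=4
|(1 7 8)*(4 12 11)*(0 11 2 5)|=6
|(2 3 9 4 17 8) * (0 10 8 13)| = |(0 10 8 2 3 9 4 17 13)| = 9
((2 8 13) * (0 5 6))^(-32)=(0 5 6)(2 8 13)=[5, 1, 8, 3, 4, 6, 0, 7, 13, 9, 10, 11, 12, 2]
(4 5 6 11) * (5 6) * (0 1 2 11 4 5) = (0 1 2 11 5)(4 6) = [1, 2, 11, 3, 6, 0, 4, 7, 8, 9, 10, 5]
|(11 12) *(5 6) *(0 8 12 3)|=10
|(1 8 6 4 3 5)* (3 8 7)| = |(1 7 3 5)(4 8 6)| = 12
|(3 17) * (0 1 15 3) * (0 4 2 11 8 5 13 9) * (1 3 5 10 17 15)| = |(0 3 15 5 13 9)(2 11 8 10 17 4)| = 6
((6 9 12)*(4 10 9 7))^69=(4 12)(6 10)(7 9)=[0, 1, 2, 3, 12, 5, 10, 9, 8, 7, 6, 11, 4]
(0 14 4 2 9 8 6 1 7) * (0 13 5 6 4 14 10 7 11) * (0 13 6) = [10, 11, 9, 3, 2, 0, 1, 6, 4, 8, 7, 13, 12, 5, 14] = (14)(0 10 7 6 1 11 13 5)(2 9 8 4)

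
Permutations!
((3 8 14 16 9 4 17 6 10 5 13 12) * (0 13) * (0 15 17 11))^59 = [11, 1, 2, 12, 9, 10, 17, 7, 3, 16, 6, 4, 13, 0, 8, 5, 14, 15] = (0 11 4 9 16 14 8 3 12 13)(5 10 6 17 15)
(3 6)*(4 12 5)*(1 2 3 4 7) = (1 2 3 6 4 12 5 7) = [0, 2, 3, 6, 12, 7, 4, 1, 8, 9, 10, 11, 5]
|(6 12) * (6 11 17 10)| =|(6 12 11 17 10)| =5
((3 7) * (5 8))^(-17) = (3 7)(5 8) = [0, 1, 2, 7, 4, 8, 6, 3, 5]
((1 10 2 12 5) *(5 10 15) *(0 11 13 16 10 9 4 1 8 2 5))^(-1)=(0 15 1 4 9 12 2 8 5 10 16 13 11)=[15, 4, 8, 3, 9, 10, 6, 7, 5, 12, 16, 0, 2, 11, 14, 1, 13]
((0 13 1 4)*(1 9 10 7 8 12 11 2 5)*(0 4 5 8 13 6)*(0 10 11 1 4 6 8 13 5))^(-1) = (0 1 12 8)(2 11 9 13)(4 5 7 10 6) = [1, 12, 11, 3, 5, 7, 4, 10, 0, 13, 6, 9, 8, 2]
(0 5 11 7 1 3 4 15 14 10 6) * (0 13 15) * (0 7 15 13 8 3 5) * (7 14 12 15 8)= (1 5 11 8 3 4 14 10 6 7)(12 15)= [0, 5, 2, 4, 14, 11, 7, 1, 3, 9, 6, 8, 15, 13, 10, 12]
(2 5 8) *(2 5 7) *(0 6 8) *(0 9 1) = (0 6 8 5 9 1)(2 7) = [6, 0, 7, 3, 4, 9, 8, 2, 5, 1]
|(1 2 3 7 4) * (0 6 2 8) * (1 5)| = 9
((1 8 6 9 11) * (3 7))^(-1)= [0, 11, 2, 7, 4, 5, 8, 3, 1, 6, 10, 9]= (1 11 9 6 8)(3 7)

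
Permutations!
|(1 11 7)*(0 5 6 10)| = |(0 5 6 10)(1 11 7)| = 12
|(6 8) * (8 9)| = |(6 9 8)| = 3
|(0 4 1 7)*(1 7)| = 3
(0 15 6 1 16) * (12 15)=[12, 16, 2, 3, 4, 5, 1, 7, 8, 9, 10, 11, 15, 13, 14, 6, 0]=(0 12 15 6 1 16)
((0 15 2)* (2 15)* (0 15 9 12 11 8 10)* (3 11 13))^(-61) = (0 10 8 11 3 13 12 9 15 2) = [10, 1, 0, 13, 4, 5, 6, 7, 11, 15, 8, 3, 9, 12, 14, 2]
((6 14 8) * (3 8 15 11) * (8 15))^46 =(3 15 11)(6 14 8) =[0, 1, 2, 15, 4, 5, 14, 7, 6, 9, 10, 3, 12, 13, 8, 11]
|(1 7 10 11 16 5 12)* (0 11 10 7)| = 6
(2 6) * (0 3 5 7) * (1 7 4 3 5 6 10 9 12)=(0 5 4 3 6 2 10 9 12 1 7)=[5, 7, 10, 6, 3, 4, 2, 0, 8, 12, 9, 11, 1]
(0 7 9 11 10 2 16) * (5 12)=(0 7 9 11 10 2 16)(5 12)=[7, 1, 16, 3, 4, 12, 6, 9, 8, 11, 2, 10, 5, 13, 14, 15, 0]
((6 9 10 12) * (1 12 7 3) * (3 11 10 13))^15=(1 9)(3 6)(12 13)=[0, 9, 2, 6, 4, 5, 3, 7, 8, 1, 10, 11, 13, 12]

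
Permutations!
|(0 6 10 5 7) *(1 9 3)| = 15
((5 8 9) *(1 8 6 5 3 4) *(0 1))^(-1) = (0 4 3 9 8 1)(5 6) = [4, 0, 2, 9, 3, 6, 5, 7, 1, 8]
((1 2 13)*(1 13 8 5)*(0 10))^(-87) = (13)(0 10)(1 2 8 5) = [10, 2, 8, 3, 4, 1, 6, 7, 5, 9, 0, 11, 12, 13]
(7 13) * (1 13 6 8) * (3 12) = [0, 13, 2, 12, 4, 5, 8, 6, 1, 9, 10, 11, 3, 7] = (1 13 7 6 8)(3 12)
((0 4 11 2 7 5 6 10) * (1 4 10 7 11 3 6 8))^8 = (11)(1 4 3 6 7 5 8) = [0, 4, 2, 6, 3, 8, 7, 5, 1, 9, 10, 11]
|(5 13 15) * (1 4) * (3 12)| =|(1 4)(3 12)(5 13 15)| =6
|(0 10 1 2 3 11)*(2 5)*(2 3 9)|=|(0 10 1 5 3 11)(2 9)|=6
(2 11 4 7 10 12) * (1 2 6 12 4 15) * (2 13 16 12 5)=(1 13 16 12 6 5 2 11 15)(4 7 10)=[0, 13, 11, 3, 7, 2, 5, 10, 8, 9, 4, 15, 6, 16, 14, 1, 12]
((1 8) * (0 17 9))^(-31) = [9, 8, 2, 3, 4, 5, 6, 7, 1, 17, 10, 11, 12, 13, 14, 15, 16, 0] = (0 9 17)(1 8)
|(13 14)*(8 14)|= |(8 14 13)|= 3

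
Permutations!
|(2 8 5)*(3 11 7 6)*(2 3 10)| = 8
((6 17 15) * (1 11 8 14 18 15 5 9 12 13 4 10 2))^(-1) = (1 2 10 4 13 12 9 5 17 6 15 18 14 8 11) = [0, 2, 10, 3, 13, 17, 15, 7, 11, 5, 4, 1, 9, 12, 8, 18, 16, 6, 14]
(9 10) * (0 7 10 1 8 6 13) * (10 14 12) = (0 7 14 12 10 9 1 8 6 13) = [7, 8, 2, 3, 4, 5, 13, 14, 6, 1, 9, 11, 10, 0, 12]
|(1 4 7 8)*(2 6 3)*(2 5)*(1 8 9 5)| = 8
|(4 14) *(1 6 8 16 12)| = 10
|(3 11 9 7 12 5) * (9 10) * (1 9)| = 8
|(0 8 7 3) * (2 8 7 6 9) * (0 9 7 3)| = |(0 3 9 2 8 6 7)| = 7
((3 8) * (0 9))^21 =(0 9)(3 8) =[9, 1, 2, 8, 4, 5, 6, 7, 3, 0]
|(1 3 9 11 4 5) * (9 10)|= 7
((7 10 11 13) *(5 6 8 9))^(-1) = (5 9 8 6)(7 13 11 10) = [0, 1, 2, 3, 4, 9, 5, 13, 6, 8, 7, 10, 12, 11]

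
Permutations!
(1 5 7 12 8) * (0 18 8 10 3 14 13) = (0 18 8 1 5 7 12 10 3 14 13) = [18, 5, 2, 14, 4, 7, 6, 12, 1, 9, 3, 11, 10, 0, 13, 15, 16, 17, 8]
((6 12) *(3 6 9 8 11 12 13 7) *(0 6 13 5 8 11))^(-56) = (3 13 7)(9 11 12) = [0, 1, 2, 13, 4, 5, 6, 3, 8, 11, 10, 12, 9, 7]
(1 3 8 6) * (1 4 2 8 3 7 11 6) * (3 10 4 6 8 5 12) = [0, 7, 5, 10, 2, 12, 6, 11, 1, 9, 4, 8, 3] = (1 7 11 8)(2 5 12 3 10 4)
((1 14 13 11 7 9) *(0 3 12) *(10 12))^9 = [3, 11, 2, 10, 4, 5, 6, 14, 8, 13, 12, 1, 0, 9, 7] = (0 3 10 12)(1 11)(7 14)(9 13)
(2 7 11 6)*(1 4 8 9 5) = (1 4 8 9 5)(2 7 11 6) = [0, 4, 7, 3, 8, 1, 2, 11, 9, 5, 10, 6]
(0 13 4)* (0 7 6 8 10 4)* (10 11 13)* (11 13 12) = (0 10 4 7 6 8 13)(11 12) = [10, 1, 2, 3, 7, 5, 8, 6, 13, 9, 4, 12, 11, 0]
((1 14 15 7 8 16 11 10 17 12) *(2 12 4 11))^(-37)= (1 7 2 14 8 12 15 16)(4 17 10 11)= [0, 7, 14, 3, 17, 5, 6, 2, 12, 9, 11, 4, 15, 13, 8, 16, 1, 10]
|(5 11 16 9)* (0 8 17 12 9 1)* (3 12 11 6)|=30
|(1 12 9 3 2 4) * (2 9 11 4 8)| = 4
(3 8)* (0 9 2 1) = (0 9 2 1)(3 8) = [9, 0, 1, 8, 4, 5, 6, 7, 3, 2]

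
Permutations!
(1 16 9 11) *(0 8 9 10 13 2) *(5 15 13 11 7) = (0 8 9 7 5 15 13 2)(1 16 10 11) = [8, 16, 0, 3, 4, 15, 6, 5, 9, 7, 11, 1, 12, 2, 14, 13, 10]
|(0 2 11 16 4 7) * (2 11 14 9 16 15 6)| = 10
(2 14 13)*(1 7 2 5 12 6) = (1 7 2 14 13 5 12 6) = [0, 7, 14, 3, 4, 12, 1, 2, 8, 9, 10, 11, 6, 5, 13]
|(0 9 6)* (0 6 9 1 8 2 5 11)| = 6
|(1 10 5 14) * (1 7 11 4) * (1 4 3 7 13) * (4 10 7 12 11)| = |(1 7 4 10 5 14 13)(3 12 11)| = 21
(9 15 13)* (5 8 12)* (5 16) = (5 8 12 16)(9 15 13) = [0, 1, 2, 3, 4, 8, 6, 7, 12, 15, 10, 11, 16, 9, 14, 13, 5]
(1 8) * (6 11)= [0, 8, 2, 3, 4, 5, 11, 7, 1, 9, 10, 6]= (1 8)(6 11)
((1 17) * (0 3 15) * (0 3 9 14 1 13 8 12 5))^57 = (0 1 8)(3 15)(5 14 13)(9 17 12) = [1, 8, 2, 15, 4, 14, 6, 7, 0, 17, 10, 11, 9, 5, 13, 3, 16, 12]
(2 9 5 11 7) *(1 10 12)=(1 10 12)(2 9 5 11 7)=[0, 10, 9, 3, 4, 11, 6, 2, 8, 5, 12, 7, 1]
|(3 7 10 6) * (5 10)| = 5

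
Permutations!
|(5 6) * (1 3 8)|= 6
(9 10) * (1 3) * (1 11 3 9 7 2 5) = (1 9 10 7 2 5)(3 11) = [0, 9, 5, 11, 4, 1, 6, 2, 8, 10, 7, 3]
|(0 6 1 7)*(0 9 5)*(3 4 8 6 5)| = |(0 5)(1 7 9 3 4 8 6)| = 14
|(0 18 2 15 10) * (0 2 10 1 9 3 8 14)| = 10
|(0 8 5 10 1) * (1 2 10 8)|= |(0 1)(2 10)(5 8)|= 2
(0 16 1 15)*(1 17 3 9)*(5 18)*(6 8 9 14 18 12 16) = (0 6 8 9 1 15)(3 14 18 5 12 16 17) = [6, 15, 2, 14, 4, 12, 8, 7, 9, 1, 10, 11, 16, 13, 18, 0, 17, 3, 5]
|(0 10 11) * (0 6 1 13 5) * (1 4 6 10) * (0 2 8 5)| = 6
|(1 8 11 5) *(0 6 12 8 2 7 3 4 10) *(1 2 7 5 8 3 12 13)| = 18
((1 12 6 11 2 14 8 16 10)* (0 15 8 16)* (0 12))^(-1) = [1, 10, 11, 3, 4, 5, 12, 7, 15, 9, 16, 6, 8, 13, 2, 0, 14] = (0 1 10 16 14 2 11 6 12 8 15)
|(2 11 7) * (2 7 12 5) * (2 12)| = |(2 11)(5 12)| = 2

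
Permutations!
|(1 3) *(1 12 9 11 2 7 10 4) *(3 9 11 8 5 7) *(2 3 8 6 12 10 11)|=12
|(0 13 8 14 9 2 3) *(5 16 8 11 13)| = |(0 5 16 8 14 9 2 3)(11 13)| = 8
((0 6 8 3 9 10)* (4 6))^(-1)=[10, 1, 2, 8, 0, 5, 4, 7, 6, 3, 9]=(0 10 9 3 8 6 4)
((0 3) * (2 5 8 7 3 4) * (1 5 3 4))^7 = (0 3 2 4 7 8 5 1) = [3, 0, 4, 2, 7, 1, 6, 8, 5]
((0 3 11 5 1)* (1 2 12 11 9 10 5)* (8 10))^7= (0 12 10 3 11 5 9 1 2 8)= [12, 2, 8, 11, 4, 9, 6, 7, 0, 1, 3, 5, 10]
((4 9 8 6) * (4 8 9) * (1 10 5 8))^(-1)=(1 6 8 5 10)=[0, 6, 2, 3, 4, 10, 8, 7, 5, 9, 1]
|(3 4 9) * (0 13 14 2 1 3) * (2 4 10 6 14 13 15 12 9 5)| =8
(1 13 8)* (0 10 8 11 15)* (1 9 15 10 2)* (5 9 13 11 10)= (0 2 1 11 5 9 15)(8 13 10)= [2, 11, 1, 3, 4, 9, 6, 7, 13, 15, 8, 5, 12, 10, 14, 0]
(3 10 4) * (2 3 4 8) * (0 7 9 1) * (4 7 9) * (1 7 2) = [9, 0, 3, 10, 2, 5, 6, 4, 1, 7, 8] = (0 9 7 4 2 3 10 8 1)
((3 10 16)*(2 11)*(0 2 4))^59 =(0 4 11 2)(3 16 10) =[4, 1, 0, 16, 11, 5, 6, 7, 8, 9, 3, 2, 12, 13, 14, 15, 10]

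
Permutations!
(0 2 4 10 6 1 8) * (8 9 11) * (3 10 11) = [2, 9, 4, 10, 11, 5, 1, 7, 0, 3, 6, 8] = (0 2 4 11 8)(1 9 3 10 6)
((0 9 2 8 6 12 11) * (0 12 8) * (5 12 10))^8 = [2, 1, 9, 3, 4, 5, 6, 7, 8, 0, 10, 11, 12] = (12)(0 2 9)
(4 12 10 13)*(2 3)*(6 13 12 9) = (2 3)(4 9 6 13)(10 12) = [0, 1, 3, 2, 9, 5, 13, 7, 8, 6, 12, 11, 10, 4]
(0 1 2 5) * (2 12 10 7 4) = [1, 12, 5, 3, 2, 0, 6, 4, 8, 9, 7, 11, 10] = (0 1 12 10 7 4 2 5)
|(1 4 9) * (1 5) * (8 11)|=|(1 4 9 5)(8 11)|=4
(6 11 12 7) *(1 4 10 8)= (1 4 10 8)(6 11 12 7)= [0, 4, 2, 3, 10, 5, 11, 6, 1, 9, 8, 12, 7]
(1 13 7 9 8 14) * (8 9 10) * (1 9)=(1 13 7 10 8 14 9)=[0, 13, 2, 3, 4, 5, 6, 10, 14, 1, 8, 11, 12, 7, 9]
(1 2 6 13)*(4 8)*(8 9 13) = (1 2 6 8 4 9 13) = [0, 2, 6, 3, 9, 5, 8, 7, 4, 13, 10, 11, 12, 1]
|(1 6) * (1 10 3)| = 4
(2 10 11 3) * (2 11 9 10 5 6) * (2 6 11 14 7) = (2 5 11 3 14 7)(9 10) = [0, 1, 5, 14, 4, 11, 6, 2, 8, 10, 9, 3, 12, 13, 7]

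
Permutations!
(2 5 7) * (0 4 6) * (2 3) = [4, 1, 5, 2, 6, 7, 0, 3] = (0 4 6)(2 5 7 3)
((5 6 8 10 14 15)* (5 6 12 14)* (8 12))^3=(6 15 14 12)=[0, 1, 2, 3, 4, 5, 15, 7, 8, 9, 10, 11, 6, 13, 12, 14]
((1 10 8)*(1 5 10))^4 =(5 10 8) =[0, 1, 2, 3, 4, 10, 6, 7, 5, 9, 8]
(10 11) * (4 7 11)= [0, 1, 2, 3, 7, 5, 6, 11, 8, 9, 4, 10]= (4 7 11 10)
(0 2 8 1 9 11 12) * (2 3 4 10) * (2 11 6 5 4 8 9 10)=(0 3 8 1 10 11 12)(2 9 6 5 4)=[3, 10, 9, 8, 2, 4, 5, 7, 1, 6, 11, 12, 0]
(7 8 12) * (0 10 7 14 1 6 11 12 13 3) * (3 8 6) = (0 10 7 6 11 12 14 1 3)(8 13) = [10, 3, 2, 0, 4, 5, 11, 6, 13, 9, 7, 12, 14, 8, 1]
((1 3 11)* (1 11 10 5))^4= (11)= [0, 1, 2, 3, 4, 5, 6, 7, 8, 9, 10, 11]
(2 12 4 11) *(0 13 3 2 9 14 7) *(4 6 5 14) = [13, 1, 12, 2, 11, 14, 5, 0, 8, 4, 10, 9, 6, 3, 7] = (0 13 3 2 12 6 5 14 7)(4 11 9)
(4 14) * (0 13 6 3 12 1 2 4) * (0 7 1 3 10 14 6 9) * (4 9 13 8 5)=(0 8 5 4 6 10 14 7 1 2 9)(3 12)=[8, 2, 9, 12, 6, 4, 10, 1, 5, 0, 14, 11, 3, 13, 7]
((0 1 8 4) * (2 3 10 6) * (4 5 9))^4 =(10)(0 9 8)(1 4 5) =[9, 4, 2, 3, 5, 1, 6, 7, 0, 8, 10]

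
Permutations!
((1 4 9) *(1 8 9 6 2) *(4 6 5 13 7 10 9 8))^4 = [0, 6, 1, 3, 10, 9, 2, 5, 8, 7, 13, 11, 12, 4] = (1 6 2)(4 10 13)(5 9 7)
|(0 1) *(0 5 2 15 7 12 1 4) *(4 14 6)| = |(0 14 6 4)(1 5 2 15 7 12)| = 12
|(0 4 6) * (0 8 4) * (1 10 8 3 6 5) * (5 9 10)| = 4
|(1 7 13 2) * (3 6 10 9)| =|(1 7 13 2)(3 6 10 9)| =4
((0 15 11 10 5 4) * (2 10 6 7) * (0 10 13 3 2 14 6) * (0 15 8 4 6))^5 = (0 6 4 14 5 8 7 10)(2 3 13)(11 15) = [6, 1, 3, 13, 14, 8, 4, 10, 7, 9, 0, 15, 12, 2, 5, 11]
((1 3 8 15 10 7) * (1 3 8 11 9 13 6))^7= (1 9 7 8 13 3 15 6 11 10)= [0, 9, 2, 15, 4, 5, 11, 8, 13, 7, 1, 10, 12, 3, 14, 6]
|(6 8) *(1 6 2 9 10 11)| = |(1 6 8 2 9 10 11)| = 7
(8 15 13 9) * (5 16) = [0, 1, 2, 3, 4, 16, 6, 7, 15, 8, 10, 11, 12, 9, 14, 13, 5] = (5 16)(8 15 13 9)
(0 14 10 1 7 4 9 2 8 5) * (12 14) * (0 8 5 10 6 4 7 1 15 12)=(2 5 8 10 15 12 14 6 4 9)=[0, 1, 5, 3, 9, 8, 4, 7, 10, 2, 15, 11, 14, 13, 6, 12]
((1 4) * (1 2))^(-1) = [0, 2, 4, 3, 1] = (1 2 4)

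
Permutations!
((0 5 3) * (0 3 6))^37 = [5, 1, 2, 3, 4, 6, 0] = (0 5 6)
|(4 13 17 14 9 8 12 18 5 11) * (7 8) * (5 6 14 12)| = |(4 13 17 12 18 6 14 9 7 8 5 11)| = 12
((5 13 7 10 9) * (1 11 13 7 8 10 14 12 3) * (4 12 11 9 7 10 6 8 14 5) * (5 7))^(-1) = (1 3 12 4 9)(5 10)(6 8)(11 14 13) = [0, 3, 2, 12, 9, 10, 8, 7, 6, 1, 5, 14, 4, 11, 13]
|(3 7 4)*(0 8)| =6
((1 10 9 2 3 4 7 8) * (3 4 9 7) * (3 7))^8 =[0, 1, 2, 3, 4, 5, 6, 7, 8, 9, 10] =(10)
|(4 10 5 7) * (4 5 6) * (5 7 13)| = |(4 10 6)(5 13)| = 6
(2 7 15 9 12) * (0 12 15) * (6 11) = (0 12 2 7)(6 11)(9 15) = [12, 1, 7, 3, 4, 5, 11, 0, 8, 15, 10, 6, 2, 13, 14, 9]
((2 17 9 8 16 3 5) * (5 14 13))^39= (2 8 14)(3 5 9)(13 17 16)= [0, 1, 8, 5, 4, 9, 6, 7, 14, 3, 10, 11, 12, 17, 2, 15, 13, 16]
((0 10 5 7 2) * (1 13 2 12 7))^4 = (0 13 5)(1 10 2) = [13, 10, 1, 3, 4, 0, 6, 7, 8, 9, 2, 11, 12, 5]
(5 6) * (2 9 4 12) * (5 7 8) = (2 9 4 12)(5 6 7 8) = [0, 1, 9, 3, 12, 6, 7, 8, 5, 4, 10, 11, 2]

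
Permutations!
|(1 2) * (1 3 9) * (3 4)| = 5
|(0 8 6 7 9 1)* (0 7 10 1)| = 7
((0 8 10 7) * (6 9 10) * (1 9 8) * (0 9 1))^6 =(10) =[0, 1, 2, 3, 4, 5, 6, 7, 8, 9, 10]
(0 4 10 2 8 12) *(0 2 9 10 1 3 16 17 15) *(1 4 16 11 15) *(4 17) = [16, 3, 8, 11, 17, 5, 6, 7, 12, 10, 9, 15, 2, 13, 14, 0, 4, 1] = (0 16 4 17 1 3 11 15)(2 8 12)(9 10)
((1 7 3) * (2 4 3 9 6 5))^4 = (1 5)(2 7)(3 6)(4 9) = [0, 5, 7, 6, 9, 1, 3, 2, 8, 4]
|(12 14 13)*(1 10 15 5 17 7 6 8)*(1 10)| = 21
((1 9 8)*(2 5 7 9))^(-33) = (1 7)(2 9)(5 8) = [0, 7, 9, 3, 4, 8, 6, 1, 5, 2]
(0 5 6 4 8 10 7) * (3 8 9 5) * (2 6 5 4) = (0 3 8 10 7)(2 6)(4 9) = [3, 1, 6, 8, 9, 5, 2, 0, 10, 4, 7]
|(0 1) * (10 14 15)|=|(0 1)(10 14 15)|=6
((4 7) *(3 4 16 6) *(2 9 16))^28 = [0, 1, 2, 3, 4, 5, 6, 7, 8, 9, 10, 11, 12, 13, 14, 15, 16] = (16)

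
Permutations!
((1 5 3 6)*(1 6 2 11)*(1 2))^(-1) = (1 3 5)(2 11) = [0, 3, 11, 5, 4, 1, 6, 7, 8, 9, 10, 2]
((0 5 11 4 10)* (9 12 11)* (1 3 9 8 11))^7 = (0 5 8 11 4 10)(1 12 9 3) = [5, 12, 2, 1, 10, 8, 6, 7, 11, 3, 0, 4, 9]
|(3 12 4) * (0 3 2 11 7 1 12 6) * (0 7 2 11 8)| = 10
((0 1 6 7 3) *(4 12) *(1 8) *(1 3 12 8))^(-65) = (0 3 8 4 12 7 6 1) = [3, 0, 2, 8, 12, 5, 1, 6, 4, 9, 10, 11, 7]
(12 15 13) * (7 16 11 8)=[0, 1, 2, 3, 4, 5, 6, 16, 7, 9, 10, 8, 15, 12, 14, 13, 11]=(7 16 11 8)(12 15 13)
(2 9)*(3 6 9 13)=[0, 1, 13, 6, 4, 5, 9, 7, 8, 2, 10, 11, 12, 3]=(2 13 3 6 9)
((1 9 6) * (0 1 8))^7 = (0 9 8 1 6) = [9, 6, 2, 3, 4, 5, 0, 7, 1, 8]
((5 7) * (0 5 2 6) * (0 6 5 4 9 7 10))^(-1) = (0 10 5 2 7 9 4) = [10, 1, 7, 3, 0, 2, 6, 9, 8, 4, 5]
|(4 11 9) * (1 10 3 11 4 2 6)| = 7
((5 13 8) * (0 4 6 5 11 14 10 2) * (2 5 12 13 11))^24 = (14)(0 12 2 6 8 4 13) = [12, 1, 6, 3, 13, 5, 8, 7, 4, 9, 10, 11, 2, 0, 14]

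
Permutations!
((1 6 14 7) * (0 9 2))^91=(0 9 2)(1 7 14 6)=[9, 7, 0, 3, 4, 5, 1, 14, 8, 2, 10, 11, 12, 13, 6]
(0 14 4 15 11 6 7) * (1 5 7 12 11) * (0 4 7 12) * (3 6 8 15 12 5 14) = [3, 14, 2, 6, 12, 5, 0, 4, 15, 9, 10, 8, 11, 13, 7, 1] = (0 3 6)(1 14 7 4 12 11 8 15)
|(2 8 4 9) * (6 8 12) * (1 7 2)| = 8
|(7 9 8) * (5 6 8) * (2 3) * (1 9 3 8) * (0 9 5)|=|(0 9)(1 5 6)(2 8 7 3)|=12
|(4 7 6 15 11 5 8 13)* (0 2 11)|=10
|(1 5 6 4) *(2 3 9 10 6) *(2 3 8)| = |(1 5 3 9 10 6 4)(2 8)| = 14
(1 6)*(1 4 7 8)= (1 6 4 7 8)= [0, 6, 2, 3, 7, 5, 4, 8, 1]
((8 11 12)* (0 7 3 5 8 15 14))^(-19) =(0 14 15 12 11 8 5 3 7) =[14, 1, 2, 7, 4, 3, 6, 0, 5, 9, 10, 8, 11, 13, 15, 12]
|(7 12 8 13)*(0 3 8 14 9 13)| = 15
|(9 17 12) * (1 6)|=6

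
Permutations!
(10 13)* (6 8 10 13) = (13)(6 8 10) = [0, 1, 2, 3, 4, 5, 8, 7, 10, 9, 6, 11, 12, 13]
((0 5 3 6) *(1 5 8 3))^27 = [6, 5, 2, 8, 4, 1, 3, 7, 0] = (0 6 3 8)(1 5)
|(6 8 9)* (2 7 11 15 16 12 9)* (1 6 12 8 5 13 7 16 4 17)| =18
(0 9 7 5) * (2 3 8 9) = (0 2 3 8 9 7 5) = [2, 1, 3, 8, 4, 0, 6, 5, 9, 7]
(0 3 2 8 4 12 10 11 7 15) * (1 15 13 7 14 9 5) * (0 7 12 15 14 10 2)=[3, 14, 8, 0, 15, 1, 6, 13, 4, 5, 11, 10, 2, 12, 9, 7]=(0 3)(1 14 9 5)(2 8 4 15 7 13 12)(10 11)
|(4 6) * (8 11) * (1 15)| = |(1 15)(4 6)(8 11)| = 2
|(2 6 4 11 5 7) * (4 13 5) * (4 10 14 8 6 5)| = 21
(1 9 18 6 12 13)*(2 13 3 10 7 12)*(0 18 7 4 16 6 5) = (0 18 5)(1 9 7 12 3 10 4 16 6 2 13) = [18, 9, 13, 10, 16, 0, 2, 12, 8, 7, 4, 11, 3, 1, 14, 15, 6, 17, 5]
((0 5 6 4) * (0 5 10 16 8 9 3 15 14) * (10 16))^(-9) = (0 15 9 16 14 3 8) = [15, 1, 2, 8, 4, 5, 6, 7, 0, 16, 10, 11, 12, 13, 3, 9, 14]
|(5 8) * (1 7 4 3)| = 4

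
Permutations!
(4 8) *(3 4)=(3 4 8)=[0, 1, 2, 4, 8, 5, 6, 7, 3]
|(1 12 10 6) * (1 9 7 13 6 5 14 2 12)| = 20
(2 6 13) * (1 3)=[0, 3, 6, 1, 4, 5, 13, 7, 8, 9, 10, 11, 12, 2]=(1 3)(2 6 13)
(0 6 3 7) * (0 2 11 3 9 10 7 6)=[0, 1, 11, 6, 4, 5, 9, 2, 8, 10, 7, 3]=(2 11 3 6 9 10 7)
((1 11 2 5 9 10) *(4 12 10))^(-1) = (1 10 12 4 9 5 2 11) = [0, 10, 11, 3, 9, 2, 6, 7, 8, 5, 12, 1, 4]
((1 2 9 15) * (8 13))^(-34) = (1 9)(2 15) = [0, 9, 15, 3, 4, 5, 6, 7, 8, 1, 10, 11, 12, 13, 14, 2]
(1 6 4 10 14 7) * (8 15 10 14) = (1 6 4 14 7)(8 15 10) = [0, 6, 2, 3, 14, 5, 4, 1, 15, 9, 8, 11, 12, 13, 7, 10]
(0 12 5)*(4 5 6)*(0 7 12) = (4 5 7 12 6) = [0, 1, 2, 3, 5, 7, 4, 12, 8, 9, 10, 11, 6]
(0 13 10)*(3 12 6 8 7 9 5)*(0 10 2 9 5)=[13, 1, 9, 12, 4, 3, 8, 5, 7, 0, 10, 11, 6, 2]=(0 13 2 9)(3 12 6 8 7 5)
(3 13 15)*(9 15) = (3 13 9 15) = [0, 1, 2, 13, 4, 5, 6, 7, 8, 15, 10, 11, 12, 9, 14, 3]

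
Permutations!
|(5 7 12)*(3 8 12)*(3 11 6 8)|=|(5 7 11 6 8 12)|=6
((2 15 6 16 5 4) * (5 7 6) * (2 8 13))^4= (2 8 5)(4 15 13)(6 16 7)= [0, 1, 8, 3, 15, 2, 16, 6, 5, 9, 10, 11, 12, 4, 14, 13, 7]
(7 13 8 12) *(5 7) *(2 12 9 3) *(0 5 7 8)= [5, 1, 12, 2, 4, 8, 6, 13, 9, 3, 10, 11, 7, 0]= (0 5 8 9 3 2 12 7 13)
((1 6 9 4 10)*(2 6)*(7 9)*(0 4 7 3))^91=(10)(7 9)=[0, 1, 2, 3, 4, 5, 6, 9, 8, 7, 10]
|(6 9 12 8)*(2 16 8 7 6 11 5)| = |(2 16 8 11 5)(6 9 12 7)| = 20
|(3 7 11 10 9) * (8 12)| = |(3 7 11 10 9)(8 12)| = 10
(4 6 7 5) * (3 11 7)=(3 11 7 5 4 6)=[0, 1, 2, 11, 6, 4, 3, 5, 8, 9, 10, 7]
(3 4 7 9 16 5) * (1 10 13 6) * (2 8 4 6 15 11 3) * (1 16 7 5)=(1 10 13 15 11 3 6 16)(2 8 4 5)(7 9)=[0, 10, 8, 6, 5, 2, 16, 9, 4, 7, 13, 3, 12, 15, 14, 11, 1]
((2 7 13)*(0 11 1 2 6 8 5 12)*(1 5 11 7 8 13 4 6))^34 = (0 7 4 6 13 1 2 8 11 5 12) = [7, 2, 8, 3, 6, 12, 13, 4, 11, 9, 10, 5, 0, 1]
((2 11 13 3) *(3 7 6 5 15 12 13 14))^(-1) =(2 3 14 11)(5 6 7 13 12 15) =[0, 1, 3, 14, 4, 6, 7, 13, 8, 9, 10, 2, 15, 12, 11, 5]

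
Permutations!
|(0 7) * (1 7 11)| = |(0 11 1 7)| = 4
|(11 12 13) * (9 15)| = |(9 15)(11 12 13)| = 6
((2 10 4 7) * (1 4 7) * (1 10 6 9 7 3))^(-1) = [0, 3, 7, 10, 1, 5, 2, 9, 8, 6, 4] = (1 3 10 4)(2 7 9 6)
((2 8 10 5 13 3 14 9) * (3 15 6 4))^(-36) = (2 3 15 10 9 4 13 8 14 6 5) = [0, 1, 3, 15, 13, 2, 5, 7, 14, 4, 9, 11, 12, 8, 6, 10]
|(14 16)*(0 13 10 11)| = |(0 13 10 11)(14 16)| = 4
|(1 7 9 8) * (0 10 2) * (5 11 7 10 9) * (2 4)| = 21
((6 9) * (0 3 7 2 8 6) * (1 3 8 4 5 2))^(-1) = (0 9 6 8)(1 7 3)(2 5 4) = [9, 7, 5, 1, 2, 4, 8, 3, 0, 6]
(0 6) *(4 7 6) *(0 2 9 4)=(2 9 4 7 6)=[0, 1, 9, 3, 7, 5, 2, 6, 8, 4]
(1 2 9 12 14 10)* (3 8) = (1 2 9 12 14 10)(3 8) = [0, 2, 9, 8, 4, 5, 6, 7, 3, 12, 1, 11, 14, 13, 10]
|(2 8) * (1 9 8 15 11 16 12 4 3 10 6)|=12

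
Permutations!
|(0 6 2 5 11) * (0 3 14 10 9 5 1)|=12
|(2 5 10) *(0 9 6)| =|(0 9 6)(2 5 10)| =3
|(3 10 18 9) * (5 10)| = |(3 5 10 18 9)| = 5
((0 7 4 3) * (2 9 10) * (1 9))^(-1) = [3, 2, 10, 4, 7, 5, 6, 0, 8, 1, 9] = (0 3 4 7)(1 2 10 9)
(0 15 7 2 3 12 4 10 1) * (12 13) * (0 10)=(0 15 7 2 3 13 12 4)(1 10)=[15, 10, 3, 13, 0, 5, 6, 2, 8, 9, 1, 11, 4, 12, 14, 7]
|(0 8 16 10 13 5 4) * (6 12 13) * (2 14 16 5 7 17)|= |(0 8 5 4)(2 14 16 10 6 12 13 7 17)|= 36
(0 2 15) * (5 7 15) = (0 2 5 7 15) = [2, 1, 5, 3, 4, 7, 6, 15, 8, 9, 10, 11, 12, 13, 14, 0]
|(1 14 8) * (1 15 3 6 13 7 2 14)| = |(2 14 8 15 3 6 13 7)| = 8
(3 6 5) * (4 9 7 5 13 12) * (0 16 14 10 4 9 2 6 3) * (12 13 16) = (0 12 9 7 5)(2 6 16 14 10 4) = [12, 1, 6, 3, 2, 0, 16, 5, 8, 7, 4, 11, 9, 13, 10, 15, 14]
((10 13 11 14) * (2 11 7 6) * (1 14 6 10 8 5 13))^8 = [0, 14, 6, 3, 4, 13, 11, 10, 5, 9, 1, 2, 12, 7, 8] = (1 14 8 5 13 7 10)(2 6 11)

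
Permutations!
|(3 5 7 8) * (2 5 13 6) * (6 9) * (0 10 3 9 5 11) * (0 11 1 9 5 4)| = |(0 10 3 13 4)(1 9 6 2)(5 7 8)| = 60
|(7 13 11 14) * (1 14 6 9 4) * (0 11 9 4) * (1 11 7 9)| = |(0 7 13 1 14 9)(4 11 6)| = 6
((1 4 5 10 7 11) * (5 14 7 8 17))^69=(1 11 7 14 4)(5 10 8 17)=[0, 11, 2, 3, 1, 10, 6, 14, 17, 9, 8, 7, 12, 13, 4, 15, 16, 5]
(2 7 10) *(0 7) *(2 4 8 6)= (0 7 10 4 8 6 2)= [7, 1, 0, 3, 8, 5, 2, 10, 6, 9, 4]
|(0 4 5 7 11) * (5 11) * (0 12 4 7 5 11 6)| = |(0 7 11 12 4 6)| = 6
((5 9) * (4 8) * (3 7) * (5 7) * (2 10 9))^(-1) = (2 5 3 7 9 10)(4 8) = [0, 1, 5, 7, 8, 3, 6, 9, 4, 10, 2]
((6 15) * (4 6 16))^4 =[0, 1, 2, 3, 4, 5, 6, 7, 8, 9, 10, 11, 12, 13, 14, 15, 16] =(16)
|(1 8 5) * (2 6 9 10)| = 12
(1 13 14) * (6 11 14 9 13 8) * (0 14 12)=(0 14 1 8 6 11 12)(9 13)=[14, 8, 2, 3, 4, 5, 11, 7, 6, 13, 10, 12, 0, 9, 1]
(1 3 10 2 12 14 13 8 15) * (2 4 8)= (1 3 10 4 8 15)(2 12 14 13)= [0, 3, 12, 10, 8, 5, 6, 7, 15, 9, 4, 11, 14, 2, 13, 1]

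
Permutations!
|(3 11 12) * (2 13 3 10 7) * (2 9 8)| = 9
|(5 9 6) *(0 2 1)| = |(0 2 1)(5 9 6)| = 3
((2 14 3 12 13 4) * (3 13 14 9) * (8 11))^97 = (2 4 13 14 12 3 9)(8 11) = [0, 1, 4, 9, 13, 5, 6, 7, 11, 2, 10, 8, 3, 14, 12]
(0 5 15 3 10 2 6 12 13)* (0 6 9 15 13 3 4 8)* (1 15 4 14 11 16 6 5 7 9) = (0 7 9 4 8)(1 15 14 11 16 6 12 3 10 2)(5 13) = [7, 15, 1, 10, 8, 13, 12, 9, 0, 4, 2, 16, 3, 5, 11, 14, 6]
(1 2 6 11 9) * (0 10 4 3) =[10, 2, 6, 0, 3, 5, 11, 7, 8, 1, 4, 9] =(0 10 4 3)(1 2 6 11 9)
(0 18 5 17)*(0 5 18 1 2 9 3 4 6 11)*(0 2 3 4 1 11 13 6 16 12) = [11, 3, 9, 1, 16, 17, 13, 7, 8, 4, 10, 2, 0, 6, 14, 15, 12, 5, 18] = (18)(0 11 2 9 4 16 12)(1 3)(5 17)(6 13)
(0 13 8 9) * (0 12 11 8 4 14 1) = (0 13 4 14 1)(8 9 12 11) = [13, 0, 2, 3, 14, 5, 6, 7, 9, 12, 10, 8, 11, 4, 1]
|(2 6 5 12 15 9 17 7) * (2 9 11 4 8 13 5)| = |(2 6)(4 8 13 5 12 15 11)(7 9 17)| = 42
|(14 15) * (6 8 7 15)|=5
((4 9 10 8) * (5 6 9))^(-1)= [0, 1, 2, 3, 8, 4, 5, 7, 10, 6, 9]= (4 8 10 9 6 5)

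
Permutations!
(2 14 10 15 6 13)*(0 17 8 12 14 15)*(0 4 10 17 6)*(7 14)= [6, 1, 15, 3, 10, 5, 13, 14, 12, 9, 4, 11, 7, 2, 17, 0, 16, 8]= (0 6 13 2 15)(4 10)(7 14 17 8 12)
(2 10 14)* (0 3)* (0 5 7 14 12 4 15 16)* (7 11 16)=[3, 1, 10, 5, 15, 11, 6, 14, 8, 9, 12, 16, 4, 13, 2, 7, 0]=(0 3 5 11 16)(2 10 12 4 15 7 14)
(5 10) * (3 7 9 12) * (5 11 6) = (3 7 9 12)(5 10 11 6) = [0, 1, 2, 7, 4, 10, 5, 9, 8, 12, 11, 6, 3]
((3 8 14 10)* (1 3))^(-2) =[0, 14, 2, 10, 4, 5, 6, 7, 1, 9, 8, 11, 12, 13, 3] =(1 14 3 10 8)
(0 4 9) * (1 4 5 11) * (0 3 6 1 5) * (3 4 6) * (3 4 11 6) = (1 3 4 9 11 5 6) = [0, 3, 2, 4, 9, 6, 1, 7, 8, 11, 10, 5]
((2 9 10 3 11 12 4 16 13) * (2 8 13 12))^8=[0, 1, 3, 9, 12, 5, 6, 7, 8, 11, 2, 10, 16, 13, 14, 15, 4]=(2 3 9 11 10)(4 12 16)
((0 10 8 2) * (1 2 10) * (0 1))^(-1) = (1 2)(8 10) = [0, 2, 1, 3, 4, 5, 6, 7, 10, 9, 8]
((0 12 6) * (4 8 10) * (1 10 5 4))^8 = (0 6 12)(4 5 8) = [6, 1, 2, 3, 5, 8, 12, 7, 4, 9, 10, 11, 0]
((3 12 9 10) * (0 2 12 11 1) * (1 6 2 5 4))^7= (12)(0 1 4 5)= [1, 4, 2, 3, 5, 0, 6, 7, 8, 9, 10, 11, 12]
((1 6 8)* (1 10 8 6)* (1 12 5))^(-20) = (1 12 5) = [0, 12, 2, 3, 4, 1, 6, 7, 8, 9, 10, 11, 5]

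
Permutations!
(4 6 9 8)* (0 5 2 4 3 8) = (0 5 2 4 6 9)(3 8) = [5, 1, 4, 8, 6, 2, 9, 7, 3, 0]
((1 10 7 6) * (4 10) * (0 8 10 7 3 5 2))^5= (0 2 5 3 10 8)(1 4 7 6)= [2, 4, 5, 10, 7, 3, 1, 6, 0, 9, 8]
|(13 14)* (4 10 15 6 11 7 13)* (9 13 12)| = |(4 10 15 6 11 7 12 9 13 14)| = 10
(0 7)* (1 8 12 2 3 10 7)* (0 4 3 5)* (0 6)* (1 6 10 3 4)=(0 6)(1 8 12 2 5 10 7)=[6, 8, 5, 3, 4, 10, 0, 1, 12, 9, 7, 11, 2]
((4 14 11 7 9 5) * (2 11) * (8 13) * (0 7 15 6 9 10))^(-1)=[10, 1, 14, 3, 5, 9, 15, 0, 13, 6, 7, 2, 12, 8, 4, 11]=(0 10 7)(2 14 4 5 9 6 15 11)(8 13)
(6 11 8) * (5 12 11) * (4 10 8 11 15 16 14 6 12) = (4 10 8 12 15 16 14 6 5) = [0, 1, 2, 3, 10, 4, 5, 7, 12, 9, 8, 11, 15, 13, 6, 16, 14]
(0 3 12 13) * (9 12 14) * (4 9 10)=[3, 1, 2, 14, 9, 5, 6, 7, 8, 12, 4, 11, 13, 0, 10]=(0 3 14 10 4 9 12 13)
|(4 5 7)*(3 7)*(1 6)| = 4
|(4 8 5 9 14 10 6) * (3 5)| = 8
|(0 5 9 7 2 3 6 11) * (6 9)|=4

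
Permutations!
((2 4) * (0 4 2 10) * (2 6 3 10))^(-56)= (0 3 2)(4 10 6)= [3, 1, 0, 2, 10, 5, 4, 7, 8, 9, 6]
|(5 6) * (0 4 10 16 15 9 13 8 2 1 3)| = |(0 4 10 16 15 9 13 8 2 1 3)(5 6)| = 22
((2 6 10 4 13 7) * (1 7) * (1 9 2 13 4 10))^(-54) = (13) = [0, 1, 2, 3, 4, 5, 6, 7, 8, 9, 10, 11, 12, 13]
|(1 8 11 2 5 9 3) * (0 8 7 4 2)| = |(0 8 11)(1 7 4 2 5 9 3)| = 21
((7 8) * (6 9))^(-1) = (6 9)(7 8) = [0, 1, 2, 3, 4, 5, 9, 8, 7, 6]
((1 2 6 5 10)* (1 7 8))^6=(1 8 7 10 5 6 2)=[0, 8, 1, 3, 4, 6, 2, 10, 7, 9, 5]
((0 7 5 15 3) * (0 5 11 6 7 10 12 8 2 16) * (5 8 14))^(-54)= (0 3 12 2 5)(8 14 16 15 10)= [3, 1, 5, 12, 4, 0, 6, 7, 14, 9, 8, 11, 2, 13, 16, 10, 15]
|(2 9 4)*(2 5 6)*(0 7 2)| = |(0 7 2 9 4 5 6)| = 7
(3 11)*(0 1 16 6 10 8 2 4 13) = [1, 16, 4, 11, 13, 5, 10, 7, 2, 9, 8, 3, 12, 0, 14, 15, 6] = (0 1 16 6 10 8 2 4 13)(3 11)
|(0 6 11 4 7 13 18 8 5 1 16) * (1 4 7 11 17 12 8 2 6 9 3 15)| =|(0 9 3 15 1 16)(2 6 17 12 8 5 4 11 7 13 18)| =66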